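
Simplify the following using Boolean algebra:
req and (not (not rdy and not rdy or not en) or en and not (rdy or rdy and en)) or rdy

req and en or rdy

req and (not (not rdy and not rdy or not en) or en and not (rdy or rdy and en)) or rdy
= req and (not (not rdy or not en) or en and not (rdy or rdy and en)) or rdy   — idempotence
= req and (rdy and en or en and not (rdy or rdy and en)) or rdy   — De Morgan
= req and (rdy and en or en and not rdy) or rdy   — absorption
= req and en or rdy   — distribution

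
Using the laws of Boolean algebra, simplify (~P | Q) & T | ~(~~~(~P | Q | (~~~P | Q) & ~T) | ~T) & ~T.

(~P | Q) & T

(~P | Q) & T | ~(~~~(~P | Q | (~~~P | Q) & ~T) | ~T) & ~T
= (~P | Q) & T | ~(~~~(~P | Q | (~P | Q) & ~T) | ~T) & ~T
= (~P | Q) & T | ~(~~~(~P | Q) | ~T) & ~T
= (~P | Q) & T | ~~(~P | Q) & T & ~T
= (~P | Q) & T | (~P | Q) & T & ~T
= (~P | Q) & T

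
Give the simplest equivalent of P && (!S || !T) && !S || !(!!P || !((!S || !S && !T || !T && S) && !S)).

!S

P && (!S || !T) && !S || !(!!P || !((!S || !S && !T || !T && S) && !S))
= P && (!S || !T) && !S || !(!!P || !((!S || !T) && !S))   (distribution)
= P && (!S || !T) && !S || !P && (!S || !T) && !S   (De Morgan)
= (!S || !T) && !S   (distribution)
= !S   (absorption)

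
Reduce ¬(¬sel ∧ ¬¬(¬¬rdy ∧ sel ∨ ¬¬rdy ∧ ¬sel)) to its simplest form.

¬(¬sel ∧ ¬¬(¬¬rdy ∧ sel ∨ ¬¬rdy ∧ ¬sel))
= ¬(¬sel ∧ ¬¬¬¬rdy)
= ¬(¬sel ∧ ¬¬rdy)
= sel ∨ ¬rdy

sel ∨ ¬rdy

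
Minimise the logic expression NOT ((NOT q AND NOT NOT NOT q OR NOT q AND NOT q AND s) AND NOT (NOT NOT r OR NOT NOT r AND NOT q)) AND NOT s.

(q OR r) AND NOT s

NOT ((NOT q AND NOT NOT NOT q OR NOT q AND NOT q AND s) AND NOT (NOT NOT r OR NOT NOT r AND NOT q)) AND NOT s
= NOT ((NOT q AND NOT NOT NOT q OR NOT q AND NOT q AND s) AND NOT NOT NOT r) AND NOT s
= NOT ((NOT q AND NOT NOT NOT q OR NOT q AND NOT q AND s) AND NOT r) AND NOT s
= NOT ((NOT q AND NOT q OR NOT q AND NOT q AND s) AND NOT r) AND NOT s
= NOT (NOT q AND NOT q AND NOT r) AND NOT s
= NOT (NOT q AND NOT r) AND NOT s
= (q OR r) AND NOT s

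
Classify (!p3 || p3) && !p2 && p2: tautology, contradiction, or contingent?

contradiction

(!p3 || p3) && !p2 && p2
= !p2 && p2
= false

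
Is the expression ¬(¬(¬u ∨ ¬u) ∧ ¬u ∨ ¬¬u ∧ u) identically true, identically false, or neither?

¬(¬(¬u ∨ ¬u) ∧ ¬u ∨ ¬¬u ∧ u)
= ¬(¬¬u ∧ ¬u ∨ ¬¬u ∧ u)   — idempotence
= ¬¬¬u   — distribution
= ¬u   — double negation
This depends on u, so it is not a constant.

neither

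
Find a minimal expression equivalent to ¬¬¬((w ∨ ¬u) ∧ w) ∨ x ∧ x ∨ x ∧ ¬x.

¬¬¬((w ∨ ¬u) ∧ w) ∨ x ∧ x ∨ x ∧ ¬x
= ¬¬¬w ∨ x ∧ x ∨ x ∧ ¬x   — absorption
= ¬w ∨ x ∧ x ∨ x ∧ ¬x   — double negation
= ¬w ∨ x   — distribution

¬w ∨ x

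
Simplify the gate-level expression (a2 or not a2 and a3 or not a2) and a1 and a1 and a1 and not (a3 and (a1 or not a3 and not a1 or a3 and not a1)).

(a2 or not a2 and a3 or not a2) and a1 and a1 and a1 and not (a3 and (a1 or not a3 and not a1 or a3 and not a1))
= (a2 or not a2) and a1 and a1 and a1 and not (a3 and (a1 or not a3 and not a1 or a3 and not a1))
= (a2 or not a2) and a1 and a1 and not (a3 and (a1 or not a3 and not a1 or a3 and not a1))
= a1 and a1 and not (a3 and (a1 or not a3 and not a1 or a3 and not a1))
= a1 and a1 and not (a3 and (a1 or not a1))
= a1 and a1 and not a3
= a1 and not a3

a1 and not a3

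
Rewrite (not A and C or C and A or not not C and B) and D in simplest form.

(not A and C or C and A or not not C and B) and D
= (C or not not C and B) and D   [distribution]
= (C or C and B) and D   [double negation]
= C and D   [absorption]

C and D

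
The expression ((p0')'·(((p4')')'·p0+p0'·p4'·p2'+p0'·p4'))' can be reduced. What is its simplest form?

p0'+p4

((p0')'·(((p4')')'·p0+p0'·p4'·p2'+p0'·p4'))'
= ((p0')'·(p4'·p0+p0'·p4'·p2'+p0'·p4'))'   (double negation)
= ((p0')'·(p4'·p0+p0'·p4'))'   (absorption)
= ((p0')'·p4')'   (distribution)
= p0'+p4   (De Morgan)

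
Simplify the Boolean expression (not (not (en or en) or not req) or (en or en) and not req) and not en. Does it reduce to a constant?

False

(not (not (en or en) or not req) or (en or en) and not req) and not en
= ((en or en) and req or (en or en) and not req) and not en   — De Morgan
= (en or en) and not en   — distribution
= en and not en   — idempotence
= False   — complement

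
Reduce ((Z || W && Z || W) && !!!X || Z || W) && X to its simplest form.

((Z || W && Z || W) && !!!X || Z || W) && X
= ((Z || W && Z || W) && !X || Z || W) && X   — double negation
= ((Z || W) && !X || Z || W) && X   — absorption
= (Z || W) && X   — absorption

(Z || W) && X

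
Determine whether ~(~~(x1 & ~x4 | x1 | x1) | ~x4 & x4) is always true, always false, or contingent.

contingent

~(~~(x1 & ~x4 | x1 | x1) | ~x4 & x4)
= ~~~(x1 & ~x4 | x1 | x1)
= ~~~(x1 | x1)
= ~~~x1
= ~x1
This depends on x1, so it is not a constant.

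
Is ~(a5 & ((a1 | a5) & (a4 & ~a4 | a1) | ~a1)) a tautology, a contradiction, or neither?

~(a5 & ((a1 | a5) & (a4 & ~a4 | a1) | ~a1))
= ~(a5 & ((a1 | a5) & a1 | ~a1))
= ~(a5 & (a1 | ~a1))
= ~a5
This depends on a5, so it is not a constant.

neither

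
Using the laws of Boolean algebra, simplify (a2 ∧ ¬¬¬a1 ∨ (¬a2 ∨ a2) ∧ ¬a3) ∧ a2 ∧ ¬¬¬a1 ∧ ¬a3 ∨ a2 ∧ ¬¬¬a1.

(a2 ∧ ¬¬¬a1 ∨ (¬a2 ∨ a2) ∧ ¬a3) ∧ a2 ∧ ¬¬¬a1 ∧ ¬a3 ∨ a2 ∧ ¬¬¬a1
= (a2 ∧ ¬¬¬a1 ∨ ¬a3) ∧ a2 ∧ ¬¬¬a1 ∧ ¬a3 ∨ a2 ∧ ¬¬¬a1   (complement / identity)
= a2 ∧ ¬¬¬a1 ∧ ¬a3 ∨ a2 ∧ ¬¬¬a1   (absorption)
= a2 ∧ ¬¬¬a1   (absorption)
= a2 ∧ ¬a1   (double negation)

a2 ∧ ¬a1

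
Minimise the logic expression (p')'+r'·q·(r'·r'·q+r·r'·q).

(p')'+r'·q·(r'·r'·q+r·r'·q)
= (p')'+r'·q·r'·q   [distribution]
= (p')'+r'·q   [idempotence]
= p+r'·q   [double negation]

p+r'·q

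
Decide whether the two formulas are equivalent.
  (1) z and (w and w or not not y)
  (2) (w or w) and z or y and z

Yes

E1: z and (w and w or not not y)
    = z and (w or not not y)   [idempotence]
    = z and (w or y)   [double negation]
E2: (w or w) and z or y and z
    = w and z or y and z   [idempotence]
    = z and (w or y)   [distribution]
Both reduce to z and (w or y), so they are equivalent.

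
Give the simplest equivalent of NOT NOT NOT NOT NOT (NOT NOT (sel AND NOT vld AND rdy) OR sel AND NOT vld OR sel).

NOT NOT NOT NOT NOT (NOT NOT (sel AND NOT vld AND rdy) OR sel AND NOT vld OR sel)
= NOT NOT NOT NOT NOT (sel AND NOT vld AND rdy OR sel AND NOT vld OR sel)   (double negation)
= NOT NOT NOT (sel AND NOT vld AND rdy OR sel AND NOT vld OR sel)   (double negation)
= NOT NOT NOT (sel AND NOT vld OR sel)   (absorption)
= NOT NOT NOT sel   (absorption)
= NOT sel   (double negation)

NOT sel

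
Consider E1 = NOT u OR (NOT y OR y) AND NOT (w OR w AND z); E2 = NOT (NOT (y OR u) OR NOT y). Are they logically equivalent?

No

E1: NOT u OR (NOT y OR y) AND NOT (w OR w AND z)
    = NOT u OR NOT (w OR w AND z)   (complement / identity)
    = NOT u OR NOT w   (absorption)
E2: NOT (NOT (y OR u) OR NOT y)
    = (y OR u) AND y   (De Morgan)
    = y   (absorption)
These differ: at u=0, w=1, y=0, z=1, E1 = 1 but E2 = 0.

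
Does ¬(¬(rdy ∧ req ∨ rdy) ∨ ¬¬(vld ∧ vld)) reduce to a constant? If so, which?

¬(¬(rdy ∧ req ∨ rdy) ∨ ¬¬(vld ∧ vld))
= ¬(¬rdy ∨ ¬¬(vld ∧ vld))
= ¬(¬rdy ∨ ¬¬vld)
= rdy ∧ ¬vld
This depends on rdy, vld, so it is not a constant.

no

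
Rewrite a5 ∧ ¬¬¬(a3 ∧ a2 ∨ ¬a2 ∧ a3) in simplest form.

a5 ∧ ¬a3

a5 ∧ ¬¬¬(a3 ∧ a2 ∨ ¬a2 ∧ a3)
= a5 ∧ ¬(a3 ∧ a2 ∨ ¬a2 ∧ a3)
= a5 ∧ ¬a3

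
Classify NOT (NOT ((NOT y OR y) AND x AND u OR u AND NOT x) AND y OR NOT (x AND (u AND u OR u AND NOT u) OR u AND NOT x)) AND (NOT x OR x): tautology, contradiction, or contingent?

NOT (NOT ((NOT y OR y) AND x AND u OR u AND NOT x) AND y OR NOT (x AND (u AND u OR u AND NOT u) OR u AND NOT x)) AND (NOT x OR x)
= NOT (NOT ((NOT y OR y) AND x AND u OR u AND NOT x) AND y OR NOT (x AND u OR u AND NOT x)) AND (NOT x OR x)   (distribution)
= NOT (NOT (x AND u OR u AND NOT x) AND y OR NOT (x AND u OR u AND NOT x)) AND (NOT x OR x)   (complement / identity)
= NOT NOT (x AND u OR u AND NOT x) AND (NOT x OR x)   (absorption)
= (x AND u OR u AND NOT x) AND (NOT x OR x)   (double negation)
= u AND (NOT x OR x)   (distribution)
= u   (complement / identity)
This depends on u, so it is not a constant.

contingent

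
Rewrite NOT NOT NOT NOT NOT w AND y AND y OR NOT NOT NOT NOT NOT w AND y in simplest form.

NOT NOT NOT NOT NOT w AND y AND y OR NOT NOT NOT NOT NOT w AND y
= NOT NOT NOT NOT NOT w AND y   (absorption)
= NOT NOT NOT w AND y   (double negation)
= NOT w AND y   (double negation)

NOT w AND y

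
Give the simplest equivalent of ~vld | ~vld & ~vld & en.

~vld | ~vld & ~vld & en
= ~vld | ~vld & en   (idempotence)
= ~vld   (absorption)

~vld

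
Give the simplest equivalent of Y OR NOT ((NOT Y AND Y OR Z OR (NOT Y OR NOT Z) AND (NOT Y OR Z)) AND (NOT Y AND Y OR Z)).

Y OR NOT Z

Y OR NOT ((NOT Y AND Y OR Z OR (NOT Y OR NOT Z) AND (NOT Y OR Z)) AND (NOT Y AND Y OR Z))
= Y OR NOT ((NOT Y AND Y OR Z OR NOT Y OR NOT Z AND Z) AND (NOT Y AND Y OR Z))   [distribution]
= Y OR NOT ((NOT Y AND Y OR Z OR NOT Y) AND (NOT Y AND Y OR Z))   [complement / identity]
= Y OR NOT (NOT Y AND Y OR Z)   [absorption]
= Y OR NOT Z   [complement / identity]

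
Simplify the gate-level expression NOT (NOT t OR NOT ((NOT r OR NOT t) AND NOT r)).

t AND NOT r

NOT (NOT t OR NOT ((NOT r OR NOT t) AND NOT r))
= NOT (NOT t OR NOT NOT r)   — absorption
= t AND NOT r   — De Morgan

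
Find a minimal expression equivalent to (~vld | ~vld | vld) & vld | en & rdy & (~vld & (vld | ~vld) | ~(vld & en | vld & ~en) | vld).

(~vld | ~vld | vld) & vld | en & rdy & (~vld & (vld | ~vld) | ~(vld & en | vld & ~en) | vld)
= (~vld | ~vld | vld) & vld | en & rdy & (~vld & (vld | ~vld) | ~vld | vld)
= (~vld | ~vld | vld) & vld | en & rdy & (~vld | ~vld | vld)
= (vld | en & rdy) & (~vld | ~vld | vld)
= (vld | en & rdy) & (~vld | vld)
= vld | en & rdy

vld | en & rdy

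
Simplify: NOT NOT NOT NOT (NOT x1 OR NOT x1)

NOT NOT NOT NOT (NOT x1 OR NOT x1)
= NOT NOT NOT (x1 AND x1)
= NOT (x1 AND x1)
= NOT x1

NOT x1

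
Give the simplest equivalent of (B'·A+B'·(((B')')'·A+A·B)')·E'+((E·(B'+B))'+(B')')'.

(B'·A+B'·(((B')')'·A+A·B)')·E'+((E·(B'+B))'+(B')')'
= (B'·A+B'·(B'·A+A·B)')·E'+((E·(B'+B))'+(B')')'   (double negation)
= (B'·A+B'·(B'·A+A·B)')·E'+E·(B'+B)·B'   (De Morgan)
= (B'·A+B'·(B'·A+A·B)')·E'+E·B'   (complement / identity)
= (B'·A+B'·A')·E'+E·B'   (distribution)
= B'·E'+E·B'   (distribution)
= B'   (distribution)

B'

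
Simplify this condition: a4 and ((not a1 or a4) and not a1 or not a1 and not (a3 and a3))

a4 and not a1

a4 and ((not a1 or a4) and not a1 or not a1 and not (a3 and a3))
= a4 and (not a1 or not a1 and not (a3 and a3))   (absorption)
= a4 and (not a1 or not a1 and not a3)   (idempotence)
= a4 and not a1   (absorption)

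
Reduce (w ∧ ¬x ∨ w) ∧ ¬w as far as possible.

(w ∧ ¬x ∨ w) ∧ ¬w
= w ∧ ¬w
= False

False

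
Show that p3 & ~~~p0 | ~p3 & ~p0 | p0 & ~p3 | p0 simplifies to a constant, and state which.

1

p3 & ~~~p0 | ~p3 & ~p0 | p0 & ~p3 | p0
= p3 & ~p0 | ~p3 & ~p0 | p0 & ~p3 | p0
= ~p0 | p0 & ~p3 | p0
= ~p0 | p0
= 1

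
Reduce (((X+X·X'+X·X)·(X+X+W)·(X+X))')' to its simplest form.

(((X+X·X'+X·X)·(X+X+W)·(X+X))')'
= (((X+X)·(X+X+W)·(X+X))')'   — distribution
= (((X+X)·(X+X))')'   — absorption
= ((X+X)')'   — idempotence
= X+X   — double negation
= X   — idempotence

X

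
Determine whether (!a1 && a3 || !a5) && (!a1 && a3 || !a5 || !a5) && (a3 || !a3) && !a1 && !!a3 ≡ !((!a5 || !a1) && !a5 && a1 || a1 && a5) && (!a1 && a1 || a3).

Yes

E1: (!a1 && a3 || !a5) && (!a1 && a3 || !a5 || !a5) && (a3 || !a3) && !a1 && !!a3
    = (!a1 && a3 || !a5) && (!a1 && a3 || !a5 || !a5) && !a1 && !!a3
    = (!a1 && a3 || !a5) && (!a1 && a3 || !a5 || !a5) && !a1 && a3
    = (!a1 && a3 || !a5) && !a1 && a3
    = !a1 && a3
E2: !((!a5 || !a1) && !a5 && a1 || a1 && a5) && (!a1 && a1 || a3)
    = !((!a5 || !a1) && !a5 && a1 || a1 && a5) && a3
    = !(!a5 && a1 || a1 && a5) && a3
    = !a1 && a3
Both reduce to !a1 && a3, so they are equivalent.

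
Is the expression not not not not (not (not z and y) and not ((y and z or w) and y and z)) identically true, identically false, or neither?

neither

not not not not (not (not z and y) and not ((y and z or w) and y and z))
= not not not not (not (not z and y) and not (y and z))
= not not not (not z and y or y and z)
= not not not y
= not y
This depends on y, so it is not a constant.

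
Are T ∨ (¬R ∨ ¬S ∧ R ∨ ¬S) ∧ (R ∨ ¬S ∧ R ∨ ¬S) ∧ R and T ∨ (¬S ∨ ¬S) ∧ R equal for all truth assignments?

Yes

E1: T ∨ (¬R ∨ ¬S ∧ R ∨ ¬S) ∧ (R ∨ ¬S ∧ R ∨ ¬S) ∧ R
    = T ∨ (¬S ∧ R ∨ ¬S ∨ ¬R ∧ R) ∧ R   [distribution]
    = T ∨ (¬S ∧ R ∨ ¬S) ∧ R   [complement / identity]
    = T ∨ ¬S ∧ R   [absorption]
E2: T ∨ (¬S ∨ ¬S) ∧ R
    = T ∨ ¬S ∧ R   [idempotence]
Both reduce to T ∨ ¬S ∧ R, so they are equivalent.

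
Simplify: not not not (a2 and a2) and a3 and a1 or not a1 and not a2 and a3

not a2 and a3

not not not (a2 and a2) and a3 and a1 or not a1 and not a2 and a3
= not not not a2 and a3 and a1 or not a1 and not a2 and a3   — idempotence
= not a2 and a3 and a1 or not a1 and not a2 and a3   — double negation
= not a2 and a3   — distribution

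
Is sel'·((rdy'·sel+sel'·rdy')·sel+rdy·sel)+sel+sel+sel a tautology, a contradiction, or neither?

neither

sel'·((rdy'·sel+sel'·rdy')·sel+rdy·sel)+sel+sel+sel
= sel'·(rdy'·sel+rdy·sel)+sel+sel+sel   — distribution
= sel'·sel+sel+sel+sel   — distribution
= sel+sel+sel   — complement / identity
= sel+sel   — idempotence
= sel   — idempotence
This depends on sel, so it is not a constant.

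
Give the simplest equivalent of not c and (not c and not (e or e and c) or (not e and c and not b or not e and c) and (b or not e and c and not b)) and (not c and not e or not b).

not c and not e

not c and (not c and not (e or e and c) or (not e and c and not b or not e and c) and (b or not e and c and not b)) and (not c and not e or not b)
= not c and (not c and not (e or e and c) or not e and c and b or not e and c and not b) and (not c and not e or not b)   [distribution]
= not c and (not c and not e or not e and c and b or not e and c and not b) and (not c and not e or not b)   [absorption]
= not c and (not c and not e or not e and c) and (not c and not e or not b)   [distribution]
= not c and not e and (not c and not e or not b)   [distribution]
= not c and not e   [absorption]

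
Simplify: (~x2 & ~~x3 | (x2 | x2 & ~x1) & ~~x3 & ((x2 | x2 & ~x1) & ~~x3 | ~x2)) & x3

(~x2 & ~~x3 | (x2 | x2 & ~x1) & ~~x3 & ((x2 | x2 & ~x1) & ~~x3 | ~x2)) & x3
= (~x2 & ~~x3 | (x2 | x2 & ~x1) & ~~x3) & x3   [absorption]
= (~x2 & ~~x3 | x2 & ~~x3) & x3   [absorption]
= ~~x3 & x3   [distribution]
= x3 & x3   [double negation]
= x3   [idempotence]

x3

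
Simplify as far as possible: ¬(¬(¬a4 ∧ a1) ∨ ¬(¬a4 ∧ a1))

¬a4 ∧ a1

¬(¬(¬a4 ∧ a1) ∨ ¬(¬a4 ∧ a1))
= ¬a4 ∧ a1 ∧ ¬a4 ∧ a1   — De Morgan
= ¬a4 ∧ a1   — idempotence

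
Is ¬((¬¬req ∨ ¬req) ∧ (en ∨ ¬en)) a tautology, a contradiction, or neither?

¬((¬¬req ∨ ¬req) ∧ (en ∨ ¬en))
= ¬(¬¬req ∨ ¬req)   (complement / identity)
= ¬req ∧ req   (De Morgan)
= False   (complement)

contradiction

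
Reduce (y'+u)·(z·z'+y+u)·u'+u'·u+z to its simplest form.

z

(y'+u)·(z·z'+y+u)·u'+u'·u+z
= (y'+u)·(y+u)·u'+u'·u+z   (complement / identity)
= (y'+u)·(y+u)·u'+z   (complement / identity)
= (u+y'·y)·u'+z   (distribution)
= u·u'+z   (complement / identity)
= z   (complement / identity)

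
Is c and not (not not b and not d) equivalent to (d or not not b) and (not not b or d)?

E1: c and not (not not b and not d)
    = c and (not b or d)
E2: (d or not not b) and (not not b or d)
    = not not b or d and d
    = b or d and d
    = b or d
These differ: at b=1, c=0, d=0, E1 = 0 but E2 = 1.

No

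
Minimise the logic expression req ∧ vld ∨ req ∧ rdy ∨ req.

req ∧ vld ∨ req ∧ rdy ∨ req
= req ∧ vld ∨ req
= req

req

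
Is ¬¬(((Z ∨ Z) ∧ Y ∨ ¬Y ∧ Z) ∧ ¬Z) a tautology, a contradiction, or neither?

¬¬(((Z ∨ Z) ∧ Y ∨ ¬Y ∧ Z) ∧ ¬Z)
= ¬¬((Z ∧ Y ∨ ¬Y ∧ Z) ∧ ¬Z)   [idempotence]
= ¬¬(Z ∧ ¬Z)   [distribution]
= Z ∧ ¬Z   [double negation]
= False   [complement]

contradiction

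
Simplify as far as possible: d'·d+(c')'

c

d'·d+(c')'
= d'·d+c
= c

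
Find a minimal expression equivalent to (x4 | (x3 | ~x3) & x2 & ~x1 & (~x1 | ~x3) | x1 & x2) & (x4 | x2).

x4 | x2

(x4 | (x3 | ~x3) & x2 & ~x1 & (~x1 | ~x3) | x1 & x2) & (x4 | x2)
= (x4 | (x3 | ~x3) & x2 & ~x1 | x1 & x2) & (x4 | x2)
= (x4 | x2 & ~x1 | x1 & x2) & (x4 | x2)
= (x4 | x2) & (x4 | x2)
= x4 | x2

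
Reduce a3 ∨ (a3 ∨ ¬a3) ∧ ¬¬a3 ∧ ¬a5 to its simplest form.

a3

a3 ∨ (a3 ∨ ¬a3) ∧ ¬¬a3 ∧ ¬a5
= a3 ∨ ¬¬a3 ∧ ¬a5   — complement / identity
= a3 ∨ a3 ∧ ¬a5   — double negation
= a3   — absorption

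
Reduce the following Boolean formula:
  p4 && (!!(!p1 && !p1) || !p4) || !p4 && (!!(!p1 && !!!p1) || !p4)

p4 && (!!(!p1 && !p1) || !p4) || !p4 && (!!(!p1 && !!!p1) || !p4)
= p4 && (!!(!p1 && !p1) || !p4) || !p4 && (!!(!p1 && !p1) || !p4)
= !!(!p1 && !p1) || !p4
= !!!p1 || !p4
= !p1 || !p4

!p1 || !p4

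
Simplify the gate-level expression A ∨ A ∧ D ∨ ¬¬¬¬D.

A ∨ D

A ∨ A ∧ D ∨ ¬¬¬¬D
= A ∨ A ∧ D ∨ ¬¬D   (double negation)
= A ∨ A ∧ D ∨ D   (double negation)
= A ∨ D   (absorption)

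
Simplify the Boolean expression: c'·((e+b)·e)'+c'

c'·((e+b)·e)'+c'
= c'·e'+c'
= c'

c'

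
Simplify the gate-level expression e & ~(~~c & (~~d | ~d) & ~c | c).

e & ~c

e & ~(~~c & (~~d | ~d) & ~c | c)
= e & ~(~~c & (d | ~d) & ~c | c)
= e & ~(~~c & ~c | c)
= e & ~(c & ~c | c)
= e & ~c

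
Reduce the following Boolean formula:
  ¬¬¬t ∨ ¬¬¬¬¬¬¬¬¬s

¬¬¬t ∨ ¬¬¬¬¬¬¬¬¬s
= ¬¬¬t ∨ ¬¬¬¬¬¬¬s   — double negation
= ¬¬¬t ∨ ¬¬¬¬¬s   — double negation
= ¬t ∨ ¬¬¬¬¬s   — double negation
= ¬t ∨ ¬¬¬s   — double negation
= ¬t ∨ ¬s   — double negation

¬t ∨ ¬s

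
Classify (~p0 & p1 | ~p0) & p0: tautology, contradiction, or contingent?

(~p0 & p1 | ~p0) & p0
= ~p0 & p0   [absorption]
= 0   [complement]

contradiction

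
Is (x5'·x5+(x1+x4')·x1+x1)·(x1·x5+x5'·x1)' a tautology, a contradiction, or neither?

contradiction

(x5'·x5+(x1+x4')·x1+x1)·(x1·x5+x5'·x1)'
= (x5'·x5+x1+x1)·(x1·x5+x5'·x1)'   [absorption]
= (x1+x1)·(x1·x5+x5'·x1)'   [complement / identity]
= (x1+x1)·x1'   [distribution]
= x1·x1'   [idempotence]
= 0   [complement]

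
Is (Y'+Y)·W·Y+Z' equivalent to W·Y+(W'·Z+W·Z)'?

Yes

E1: (Y'+Y)·W·Y+Z'
    = W·Y+Z'   (complement / identity)
E2: W·Y+(W'·Z+W·Z)'
    = W·Y+Z'   (distribution)
Both reduce to W·Y+Z', so they are equivalent.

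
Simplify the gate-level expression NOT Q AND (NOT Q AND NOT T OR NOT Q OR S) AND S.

NOT Q AND S

NOT Q AND (NOT Q AND NOT T OR NOT Q OR S) AND S
= NOT Q AND (NOT Q OR S) AND S   — absorption
= NOT Q AND S   — absorption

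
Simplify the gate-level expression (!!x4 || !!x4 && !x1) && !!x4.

(!!x4 || !!x4 && !x1) && !!x4
= !!x4 && !!x4   — absorption
= !!x4 && x4   — double negation
= x4 && x4   — double negation
= x4   — idempotence

x4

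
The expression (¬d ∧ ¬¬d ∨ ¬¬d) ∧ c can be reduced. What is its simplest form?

(¬d ∧ ¬¬d ∨ ¬¬d) ∧ c
= (¬d ∧ ¬¬d ∨ d) ∧ c   [double negation]
= (¬d ∧ d ∨ d) ∧ c   [double negation]
= d ∧ c   [complement / identity]

d ∧ c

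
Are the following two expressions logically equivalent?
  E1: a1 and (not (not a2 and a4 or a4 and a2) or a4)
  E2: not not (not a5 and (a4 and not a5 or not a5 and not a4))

No

E1: a1 and (not (not a2 and a4 or a4 and a2) or a4)
    = a1 and (not a4 or a4)
    = a1
E2: not not (not a5 and (a4 and not a5 or not a5 and not a4))
    = not not (not a5 and not a5)
    = not a5 and not a5
    = not a5
These differ: at a1=0, a2=0, a4=1, a5=0, E1 = 0 but E2 = 1.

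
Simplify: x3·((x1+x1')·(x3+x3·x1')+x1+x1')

x3·((x1+x1')·(x3+x3·x1')+x1+x1')
= x3·((x1+x1')·x3+x1+x1')
= x3·(x1+x1')
= x3

x3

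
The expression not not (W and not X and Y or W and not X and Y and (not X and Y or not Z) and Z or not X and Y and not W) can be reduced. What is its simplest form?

not not (W and not X and Y or W and not X and Y and (not X and Y or not Z) and Z or not X and Y and not W)
= not not (W and not X and Y or W and not X and Y and Z or not X and Y and not W)   [absorption]
= not not (W and not X and Y or not X and Y and not W)   [absorption]
= not not (not X and Y)   [distribution]
= not X and Y   [double negation]

not X and Y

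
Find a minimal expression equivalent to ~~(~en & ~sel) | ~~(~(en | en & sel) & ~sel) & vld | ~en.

~en

~~(~en & ~sel) | ~~(~(en | en & sel) & ~sel) & vld | ~en
= ~~(~en & ~sel) | ~~(~en & ~sel) & vld | ~en   [absorption]
= ~~(~en & ~sel) | ~en   [absorption]
= ~en & ~sel | ~en   [double negation]
= ~en   [absorption]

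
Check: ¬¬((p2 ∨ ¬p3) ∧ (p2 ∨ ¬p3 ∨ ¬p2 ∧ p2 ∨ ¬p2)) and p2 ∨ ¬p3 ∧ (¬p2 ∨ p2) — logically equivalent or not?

Yes

E1: ¬¬((p2 ∨ ¬p3) ∧ (p2 ∨ ¬p3 ∨ ¬p2 ∧ p2 ∨ ¬p2))
    = ¬¬((p2 ∨ ¬p3) ∧ (p2 ∨ ¬p3 ∨ ¬p2))   [complement / identity]
    = (p2 ∨ ¬p3) ∧ (p2 ∨ ¬p3 ∨ ¬p2)   [double negation]
    = p2 ∨ ¬p3   [absorption]
E2: p2 ∨ ¬p3 ∧ (¬p2 ∨ p2)
    = p2 ∨ ¬p3   [complement / identity]
Both reduce to p2 ∨ ¬p3, so they are equivalent.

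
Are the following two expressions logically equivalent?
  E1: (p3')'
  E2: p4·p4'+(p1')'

E1: (p3')'
    = p3
E2: p4·p4'+(p1')'
    = (p1')'
    = p1
These differ: at p1=1, p3=0, p4=0, E1 = 0 but E2 = 1.

No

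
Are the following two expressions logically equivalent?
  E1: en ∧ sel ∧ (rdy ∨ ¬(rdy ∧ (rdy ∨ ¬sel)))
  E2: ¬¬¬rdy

No

E1: en ∧ sel ∧ (rdy ∨ ¬(rdy ∧ (rdy ∨ ¬sel)))
    = en ∧ sel ∧ (rdy ∨ ¬rdy)   [absorption]
    = en ∧ sel   [complement / identity]
E2: ¬¬¬rdy
    = ¬rdy   [double negation]
These differ: at en=0, rdy=0, sel=0, E1 = 0 but E2 = 1.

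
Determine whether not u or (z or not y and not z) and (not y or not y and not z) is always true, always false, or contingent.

contingent

not u or (z or not y and not z) and (not y or not y and not z)
= not u or not y and not z or z and not y   — distribution
= not u or not y   — distribution
This depends on u, y, so it is not a constant.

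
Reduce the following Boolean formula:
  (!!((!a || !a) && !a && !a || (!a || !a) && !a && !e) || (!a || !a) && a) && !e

(!!((!a || !a) && !a && !a || (!a || !a) && !a && !e) || (!a || !a) && a) && !e
= (!!((!a || !a) && !a || (!a || !a) && !a && !e) || (!a || !a) && a) && !e
= (!!((!a || !a) && !a) || (!a || !a) && a) && !e
= ((!a || !a) && !a || (!a || !a) && a) && !e
= (!a || !a) && !e
= !a && !e

!a && !e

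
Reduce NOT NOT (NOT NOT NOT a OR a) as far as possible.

NOT NOT (NOT NOT NOT a OR a)
= NOT NOT NOT a OR a   — double negation
= NOT a OR a   — double negation
= TRUE   — complement

TRUE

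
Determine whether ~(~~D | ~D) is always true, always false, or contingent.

always false

~(~~D | ~D)
= ~D & D   — De Morgan
= 0   — complement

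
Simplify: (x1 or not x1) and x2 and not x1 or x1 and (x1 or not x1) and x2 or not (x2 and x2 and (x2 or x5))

(x1 or not x1) and x2 and not x1 or x1 and (x1 or not x1) and x2 or not (x2 and x2 and (x2 or x5))
= (x1 or not x1) and x2 and not x1 or x1 and (x1 or not x1) and x2 or not (x2 and x2)
= (x1 or not x1) and x2 or not (x2 and x2)
= x2 or not (x2 and x2)
= x2 or not x2
= True

True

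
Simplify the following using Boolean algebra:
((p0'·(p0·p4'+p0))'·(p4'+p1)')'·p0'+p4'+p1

((p0'·(p0·p4'+p0))'·(p4'+p1)')'·p0'+p4'+p1
= ((p0'·p0)'·(p4'+p1)')'·p0'+p4'+p1   [absorption]
= (p0'·p0+p4'+p1)·p0'+p4'+p1   [De Morgan]
= (p4'+p1)·p0'+p4'+p1   [complement / identity]
= p4'+p1   [absorption]

p4'+p1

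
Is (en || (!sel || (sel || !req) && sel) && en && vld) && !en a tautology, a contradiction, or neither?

contradiction

(en || (!sel || (sel || !req) && sel) && en && vld) && !en
= (en || (!sel || sel) && en && vld) && !en   — absorption
= (en || en && vld) && !en   — complement / identity
= en && !en   — absorption
= false   — complement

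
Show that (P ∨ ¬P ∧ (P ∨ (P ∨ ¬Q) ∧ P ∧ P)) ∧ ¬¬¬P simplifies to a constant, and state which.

(P ∨ ¬P ∧ (P ∨ (P ∨ ¬Q) ∧ P ∧ P)) ∧ ¬¬¬P
= (P ∨ ¬P ∧ (P ∨ P ∧ P)) ∧ ¬¬¬P
= (P ∨ ¬P ∧ (P ∨ P)) ∧ ¬¬¬P
= (P ∨ ¬P ∧ (P ∨ P)) ∧ ¬P
= (P ∨ ¬P ∧ P) ∧ ¬P
= P ∧ ¬P
= False

False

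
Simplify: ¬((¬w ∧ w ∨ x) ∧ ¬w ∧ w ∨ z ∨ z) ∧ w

¬((¬w ∧ w ∨ x) ∧ ¬w ∧ w ∨ z ∨ z) ∧ w
= ¬(¬w ∧ w ∨ z ∨ z) ∧ w
= ¬(z ∨ z) ∧ w
= ¬z ∧ w

¬z ∧ w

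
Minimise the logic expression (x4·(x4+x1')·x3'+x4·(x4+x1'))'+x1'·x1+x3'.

x4'+x3'

(x4·(x4+x1')·x3'+x4·(x4+x1'))'+x1'·x1+x3'
= (x4·(x4+x1')·x3'+x4·(x4+x1'))'+x3'   [complement / identity]
= (x4·(x4+x1'))'+x3'   [absorption]
= x4'+x3'   [absorption]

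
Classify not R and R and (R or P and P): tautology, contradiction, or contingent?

contradiction

not R and R and (R or P and P)
= not R and R and (R or P)   (idempotence)
= not R and R   (absorption)
= False   (complement)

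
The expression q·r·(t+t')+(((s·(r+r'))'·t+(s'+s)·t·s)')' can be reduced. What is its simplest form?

q·r+t

q·r·(t+t')+(((s·(r+r'))'·t+(s'+s)·t·s)')'
= q·r·(t+t')+(((s·(r+r'))'·t+t·s)')'   — complement / identity
= q·r·(t+t')+(s·(r+r'))'·t+t·s   — double negation
= q·r+(s·(r+r'))'·t+t·s   — complement / identity
= q·r+s'·t+t·s   — complement / identity
= q·r+t   — distribution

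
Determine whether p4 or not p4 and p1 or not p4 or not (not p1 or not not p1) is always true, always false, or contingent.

always true

p4 or not p4 and p1 or not p4 or not (not p1 or not not p1)
= p4 or not p4 or not (not p1 or not not p1)
= p4 or not p4 or p1 and not p1
= p4 or not p4
= True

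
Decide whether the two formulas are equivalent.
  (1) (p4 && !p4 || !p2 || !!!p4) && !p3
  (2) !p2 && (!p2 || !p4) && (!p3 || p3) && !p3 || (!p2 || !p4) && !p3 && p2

E1: (p4 && !p4 || !p2 || !!!p4) && !p3
    = (!p2 || !!!p4) && !p3   [complement / identity]
    = (!p2 || !p4) && !p3   [double negation]
E2: !p2 && (!p2 || !p4) && (!p3 || p3) && !p3 || (!p2 || !p4) && !p3 && p2
    = !p2 && (!p2 || !p4) && !p3 || (!p2 || !p4) && !p3 && p2   [complement / identity]
    = (!p2 || !p4) && !p3   [distribution]
Both reduce to (!p2 || !p4) && !p3, so they are equivalent.

Yes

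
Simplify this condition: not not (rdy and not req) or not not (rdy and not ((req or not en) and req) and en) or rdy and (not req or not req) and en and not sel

rdy and not req

not not (rdy and not req) or not not (rdy and not ((req or not en) and req) and en) or rdy and (not req or not req) and en and not sel
= not not (rdy and not req) or not not (rdy and not ((req or not en) and req) and en) or rdy and not req and en and not sel   (idempotence)
= not not (rdy and not req) or rdy and not ((req or not en) and req) and en or rdy and not req and en and not sel   (double negation)
= rdy and not req or rdy and not ((req or not en) and req) and en or rdy and not req and en and not sel   (double negation)
= rdy and not req or rdy and not req and en or rdy and not req and en and not sel   (absorption)
= rdy and not req or rdy and not req and en   (absorption)
= rdy and not req   (absorption)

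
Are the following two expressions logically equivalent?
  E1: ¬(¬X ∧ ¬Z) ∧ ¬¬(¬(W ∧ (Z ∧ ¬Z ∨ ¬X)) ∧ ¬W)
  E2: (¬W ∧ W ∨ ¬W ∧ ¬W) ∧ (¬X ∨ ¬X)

E1: ¬(¬X ∧ ¬Z) ∧ ¬¬(¬(W ∧ (Z ∧ ¬Z ∨ ¬X)) ∧ ¬W)
    = ¬(¬X ∧ ¬Z) ∧ ¬(W ∧ (Z ∧ ¬Z ∨ ¬X) ∨ W)   (De Morgan)
    = (X ∨ Z) ∧ ¬(W ∧ (Z ∧ ¬Z ∨ ¬X) ∨ W)   (De Morgan)
    = (X ∨ Z) ∧ ¬(W ∧ ¬X ∨ W)   (complement / identity)
    = (X ∨ Z) ∧ ¬W   (absorption)
E2: (¬W ∧ W ∨ ¬W ∧ ¬W) ∧ (¬X ∨ ¬X)
    = (¬W ∧ W ∨ ¬W) ∧ (¬X ∨ ¬X)   (idempotence)
    = ¬W ∧ (¬X ∨ ¬X)   (complement / identity)
    = ¬W ∧ ¬X   (idempotence)
These differ: at W=0, X=1, Z=1, E1 = 1 but E2 = 0.

No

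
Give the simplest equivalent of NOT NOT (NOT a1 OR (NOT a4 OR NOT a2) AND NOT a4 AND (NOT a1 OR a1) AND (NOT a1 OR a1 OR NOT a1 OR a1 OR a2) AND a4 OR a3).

NOT a1 OR a3

NOT NOT (NOT a1 OR (NOT a4 OR NOT a2) AND NOT a4 AND (NOT a1 OR a1) AND (NOT a1 OR a1 OR NOT a1 OR a1 OR a2) AND a4 OR a3)
= NOT NOT (NOT a1 OR NOT a4 AND (NOT a1 OR a1) AND (NOT a1 OR a1 OR NOT a1 OR a1 OR a2) AND a4 OR a3)
= NOT NOT (NOT a1 OR NOT a4 AND (NOT a1 OR a1) AND (NOT a1 OR a1 OR a2) AND a4 OR a3)
= NOT NOT (NOT a1 OR NOT a4 AND (NOT a1 OR a1) AND a4 OR a3)
= NOT a1 OR NOT a4 AND (NOT a1 OR a1) AND a4 OR a3
= NOT a1 OR NOT a4 AND a4 OR a3
= NOT a1 OR a3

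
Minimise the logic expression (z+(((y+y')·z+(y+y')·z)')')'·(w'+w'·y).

z'·w'

(z+(((y+y')·z+(y+y')·z)')')'·(w'+w'·y)
= (z+(((y+y')·z+(y+y')·z)')')'·w'   (absorption)
= (z+(((y+y')·z)')')'·w'   (idempotence)
= (z+(y+y')·z)'·w'   (double negation)
= (z+z)'·w'   (complement / identity)
= z'·w'   (idempotence)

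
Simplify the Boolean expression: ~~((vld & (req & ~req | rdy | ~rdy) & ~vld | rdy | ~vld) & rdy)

~~((vld & (req & ~req | rdy | ~rdy) & ~vld | rdy | ~vld) & rdy)
= ~~((vld & (rdy | ~rdy) & ~vld | rdy | ~vld) & rdy)   [complement / identity]
= ~~((vld & ~vld | rdy | ~vld) & rdy)   [complement / identity]
= ~~((rdy | ~vld) & rdy)   [complement / identity]
= (rdy | ~vld) & rdy   [double negation]
= rdy   [absorption]

rdy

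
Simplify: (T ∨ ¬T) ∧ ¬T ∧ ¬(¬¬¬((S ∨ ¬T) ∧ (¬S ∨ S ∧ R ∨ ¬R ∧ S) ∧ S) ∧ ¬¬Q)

(T ∨ ¬T) ∧ ¬T ∧ ¬(¬¬¬((S ∨ ¬T) ∧ (¬S ∨ S ∧ R ∨ ¬R ∧ S) ∧ S) ∧ ¬¬Q)
= (T ∨ ¬T) ∧ ¬T ∧ ¬(¬¬¬((S ∨ ¬T) ∧ (¬S ∨ S) ∧ S) ∧ ¬¬Q)   — distribution
= (T ∨ ¬T) ∧ ¬T ∧ ¬(¬¬¬((S ∨ ¬T) ∧ S) ∧ ¬¬Q)   — complement / identity
= (T ∨ ¬T) ∧ ¬T ∧ ¬(¬((S ∨ ¬T) ∧ S) ∧ ¬¬Q)   — double negation
= ¬T ∧ ¬(¬((S ∨ ¬T) ∧ S) ∧ ¬¬Q)   — complement / identity
= ¬T ∧ ((S ∨ ¬T) ∧ S ∨ ¬Q)   — De Morgan
= ¬T ∧ (S ∨ ¬Q)   — absorption

¬T ∧ (S ∨ ¬Q)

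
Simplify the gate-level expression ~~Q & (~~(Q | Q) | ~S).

~~Q & (~~(Q | Q) | ~S)
= ~~Q & (~~Q | ~S)   [idempotence]
= ~~Q   [absorption]
= Q   [double negation]

Q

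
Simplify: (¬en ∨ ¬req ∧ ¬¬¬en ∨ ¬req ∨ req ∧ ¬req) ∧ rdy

(¬en ∨ ¬req ∧ ¬¬¬en ∨ ¬req ∨ req ∧ ¬req) ∧ rdy
= (¬en ∨ ¬req ∧ ¬¬¬en ∨ ¬req) ∧ rdy
= (¬en ∨ ¬req ∧ ¬en ∨ ¬req) ∧ rdy
= (¬en ∨ ¬req) ∧ rdy

(¬en ∨ ¬req) ∧ rdy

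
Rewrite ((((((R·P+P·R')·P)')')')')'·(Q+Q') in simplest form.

((((((R·P+P·R')·P)')')')')'·(Q+Q')
= (((((P·P)')')')')'·(Q+Q')   — distribution
= (((P·P)')')'·(Q+Q')   — double negation
= ((P')')'·(Q+Q')   — idempotence
= P'·(Q+Q')   — double negation
= P'   — complement / identity

P'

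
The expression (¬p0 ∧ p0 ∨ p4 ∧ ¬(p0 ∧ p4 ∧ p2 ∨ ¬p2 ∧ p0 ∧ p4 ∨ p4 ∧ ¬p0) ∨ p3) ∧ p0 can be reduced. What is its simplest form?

(¬p0 ∧ p0 ∨ p4 ∧ ¬(p0 ∧ p4 ∧ p2 ∨ ¬p2 ∧ p0 ∧ p4 ∨ p4 ∧ ¬p0) ∨ p3) ∧ p0
= (¬p0 ∧ p0 ∨ p4 ∧ ¬(p0 ∧ p4 ∨ p4 ∧ ¬p0) ∨ p3) ∧ p0   (distribution)
= (¬p0 ∧ p0 ∨ p4 ∧ ¬p4 ∨ p3) ∧ p0   (distribution)
= (¬p0 ∧ p0 ∨ p3) ∧ p0   (complement / identity)
= p3 ∧ p0   (complement / identity)

p3 ∧ p0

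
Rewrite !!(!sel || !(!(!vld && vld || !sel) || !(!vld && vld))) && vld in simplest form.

!sel && vld

!!(!sel || !(!(!vld && vld || !sel) || !(!vld && vld))) && vld
= (!sel || !(!(!vld && vld || !sel) || !(!vld && vld))) && vld   — double negation
= (!sel || (!vld && vld || !sel) && !vld && vld) && vld   — De Morgan
= (!sel || !vld && vld) && vld   — absorption
= !sel && vld   — complement / identity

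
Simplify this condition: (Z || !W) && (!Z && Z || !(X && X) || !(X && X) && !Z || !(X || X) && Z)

(Z || !W) && (!Z && Z || !(X && X) || !(X && X) && !Z || !(X || X) && Z)
= (Z || !W) && (!Z && Z || !(X && X) || !(X || X) && Z)   — absorption
= (Z || !W) && (!Z && Z || !X || !(X || X) && Z)   — idempotence
= (Z || !W) && (!Z && Z || !X || !X && Z)   — idempotence
= (Z || !W) && (!X || !X && Z)   — complement / identity
= (Z || !W) && !X   — absorption

(Z || !W) && !X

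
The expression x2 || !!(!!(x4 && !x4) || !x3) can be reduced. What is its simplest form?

x2 || !x3

x2 || !!(!!(x4 && !x4) || !x3)
= x2 || !!(x4 && !x4) || !x3   — double negation
= x2 || x4 && !x4 || !x3   — double negation
= x2 || !x3   — complement / identity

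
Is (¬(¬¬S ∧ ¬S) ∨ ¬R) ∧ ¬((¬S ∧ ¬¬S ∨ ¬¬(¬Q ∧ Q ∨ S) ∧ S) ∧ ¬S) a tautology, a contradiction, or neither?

tautology

(¬(¬¬S ∧ ¬S) ∨ ¬R) ∧ ¬((¬S ∧ ¬¬S ∨ ¬¬(¬Q ∧ Q ∨ S) ∧ S) ∧ ¬S)
= (¬(¬¬S ∧ ¬S) ∨ ¬R) ∧ ¬((¬S ∧ ¬¬S ∨ ¬¬S ∧ S) ∧ ¬S)
= (¬(¬¬S ∧ ¬S) ∨ ¬R) ∧ ¬(¬¬S ∧ ¬S)
= ¬(¬¬S ∧ ¬S)
= ¬S ∨ S
= True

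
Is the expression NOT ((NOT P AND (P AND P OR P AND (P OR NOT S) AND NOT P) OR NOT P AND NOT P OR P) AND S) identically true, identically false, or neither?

neither

NOT ((NOT P AND (P AND P OR P AND (P OR NOT S) AND NOT P) OR NOT P AND NOT P OR P) AND S)
= NOT ((NOT P AND (P AND P OR P AND NOT P) OR NOT P AND NOT P OR P) AND S)
= NOT ((NOT P AND P OR NOT P AND NOT P OR P) AND S)
= NOT ((NOT P OR P) AND S)
= NOT S
This depends on S, so it is not a constant.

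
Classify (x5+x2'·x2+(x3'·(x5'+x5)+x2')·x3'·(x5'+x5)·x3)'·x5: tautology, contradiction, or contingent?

(x5+x2'·x2+(x3'·(x5'+x5)+x2')·x3'·(x5'+x5)·x3)'·x5
= (x5+x2'·x2+x3'·(x5'+x5)·x3)'·x5
= (x5+x3'·(x5'+x5)·x3)'·x5
= (x5+x3'·x3)'·x5
= x5'·x5
= 0

contradiction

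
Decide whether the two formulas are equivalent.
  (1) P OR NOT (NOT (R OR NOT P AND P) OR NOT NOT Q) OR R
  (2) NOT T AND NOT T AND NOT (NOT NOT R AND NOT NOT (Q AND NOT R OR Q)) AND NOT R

No

E1: P OR NOT (NOT (R OR NOT P AND P) OR NOT NOT Q) OR R
    = P OR (R OR NOT P AND P) AND NOT Q OR R   (De Morgan)
    = P OR R AND NOT Q OR R   (complement / identity)
    = P OR R   (absorption)
E2: NOT T AND NOT T AND NOT (NOT NOT R AND NOT NOT (Q AND NOT R OR Q)) AND NOT R
    = NOT T AND NOT T AND (NOT R OR NOT (Q AND NOT R OR Q)) AND NOT R   (De Morgan)
    = NOT T AND NOT T AND (NOT R OR NOT Q) AND NOT R   (absorption)
    = NOT T AND (NOT R OR NOT Q) AND NOT R   (idempotence)
    = NOT T AND NOT R   (absorption)
These differ: at P=1, Q=1, R=1, T=1, E1 = 1 but E2 = 0.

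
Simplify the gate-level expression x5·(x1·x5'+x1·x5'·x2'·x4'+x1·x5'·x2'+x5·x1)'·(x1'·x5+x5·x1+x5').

x5·(x1·x5'+x1·x5'·x2'·x4'+x1·x5'·x2'+x5·x1)'·(x1'·x5+x5·x1+x5')
= x5·(x1·x5'+x1·x5'·x2'+x5·x1)'·(x1'·x5+x5·x1+x5')
= x5·(x1·x5'+x5·x1)'·(x1'·x5+x5·x1+x5')
= x5·(x1·x5'+x5·x1)'·(x5+x5')
= x5·x1'·(x5+x5')
= x5·x1'

x5·x1'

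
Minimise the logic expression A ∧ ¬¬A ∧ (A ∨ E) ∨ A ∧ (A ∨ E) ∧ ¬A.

A

A ∧ ¬¬A ∧ (A ∨ E) ∨ A ∧ (A ∨ E) ∧ ¬A
= A ∧ A ∧ (A ∨ E) ∨ A ∧ (A ∨ E) ∧ ¬A   — double negation
= A ∧ (A ∨ E)   — distribution
= A   — absorption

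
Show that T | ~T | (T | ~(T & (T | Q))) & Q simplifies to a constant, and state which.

T | ~T | (T | ~(T & (T | Q))) & Q
= T | ~T | (T | ~T) & Q   — absorption
= T | ~T   — absorption
= 1   — complement

1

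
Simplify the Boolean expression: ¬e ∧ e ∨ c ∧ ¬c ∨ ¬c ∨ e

¬c ∨ e

¬e ∧ e ∨ c ∧ ¬c ∨ ¬c ∨ e
= c ∧ ¬c ∨ ¬c ∨ e
= ¬c ∨ e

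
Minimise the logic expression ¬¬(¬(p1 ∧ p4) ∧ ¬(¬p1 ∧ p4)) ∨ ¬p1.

¬¬(¬(p1 ∧ p4) ∧ ¬(¬p1 ∧ p4)) ∨ ¬p1
= ¬(p1 ∧ p4 ∨ ¬p1 ∧ p4) ∨ ¬p1
= ¬p4 ∨ ¬p1

¬p4 ∨ ¬p1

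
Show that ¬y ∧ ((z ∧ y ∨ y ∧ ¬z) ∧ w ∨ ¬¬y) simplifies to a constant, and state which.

¬y ∧ ((z ∧ y ∨ y ∧ ¬z) ∧ w ∨ ¬¬y)
= ¬y ∧ ((z ∧ y ∨ y ∧ ¬z) ∧ w ∨ y)   [double negation]
= ¬y ∧ (y ∧ w ∨ y)   [distribution]
= ¬y ∧ y   [absorption]
= False   [complement]

False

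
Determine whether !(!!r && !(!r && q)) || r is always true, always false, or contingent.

!(!!r && !(!r && q)) || r
= !r || !r && q || r
= !r || r
= true

always true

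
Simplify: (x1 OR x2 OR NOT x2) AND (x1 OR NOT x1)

TRUE

(x1 OR x2 OR NOT x2) AND (x1 OR NOT x1)
= x1 OR (x2 OR NOT x2) AND NOT x1
= x1 OR NOT x1
= TRUE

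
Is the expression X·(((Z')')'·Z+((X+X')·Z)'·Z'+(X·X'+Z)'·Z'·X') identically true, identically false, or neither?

neither

X·(((Z')')'·Z+((X+X')·Z)'·Z'+(X·X'+Z)'·Z'·X')
= X·(((Z')')'·Z+Z'·Z'+(X·X'+Z)'·Z'·X')   [complement / identity]
= X·(((Z')')'·Z+Z'·Z'+Z'·Z'·X')   [complement / identity]
= X·(((Z')')'·Z+Z'·Z')   [absorption]
= X·(Z'·Z+Z'·Z')   [double negation]
= X·Z'   [distribution]
This depends on X, Z, so it is not a constant.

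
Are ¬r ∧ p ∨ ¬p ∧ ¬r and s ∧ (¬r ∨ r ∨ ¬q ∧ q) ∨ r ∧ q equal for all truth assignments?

No

E1: ¬r ∧ p ∨ ¬p ∧ ¬r
    = ¬r   — distribution
E2: s ∧ (¬r ∨ r ∨ ¬q ∧ q) ∨ r ∧ q
    = s ∧ (¬r ∨ r) ∨ r ∧ q   — complement / identity
    = s ∨ r ∧ q   — complement / identity
These differ: at p=0, q=1, r=1, s=1, E1 = 0 but E2 = 1.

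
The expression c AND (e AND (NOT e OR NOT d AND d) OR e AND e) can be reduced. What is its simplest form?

c AND e

c AND (e AND (NOT e OR NOT d AND d) OR e AND e)
= c AND (e AND NOT e OR e AND e)   (complement / identity)
= c AND e   (distribution)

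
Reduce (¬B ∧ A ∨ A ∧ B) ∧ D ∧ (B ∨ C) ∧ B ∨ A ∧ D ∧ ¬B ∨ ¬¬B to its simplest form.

(¬B ∧ A ∨ A ∧ B) ∧ D ∧ (B ∨ C) ∧ B ∨ A ∧ D ∧ ¬B ∨ ¬¬B
= (¬B ∧ A ∨ A ∧ B) ∧ D ∧ (B ∨ C) ∧ B ∨ A ∧ D ∧ ¬B ∨ B
= A ∧ D ∧ (B ∨ C) ∧ B ∨ A ∧ D ∧ ¬B ∨ B
= A ∧ D ∧ B ∨ A ∧ D ∧ ¬B ∨ B
= A ∧ D ∨ B

A ∧ D ∨ B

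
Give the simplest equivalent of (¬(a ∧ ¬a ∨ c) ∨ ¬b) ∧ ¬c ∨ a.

¬c ∨ a

(¬(a ∧ ¬a ∨ c) ∨ ¬b) ∧ ¬c ∨ a
= (¬c ∨ ¬b) ∧ ¬c ∨ a   (complement / identity)
= ¬c ∨ a   (absorption)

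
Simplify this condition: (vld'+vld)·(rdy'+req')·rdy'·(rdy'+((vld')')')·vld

(vld'+vld)·(rdy'+req')·rdy'·(rdy'+((vld')')')·vld
= (vld'+vld)·rdy'·(rdy'+((vld')')')·vld
= rdy'·(rdy'+((vld')')')·vld
= rdy'·(rdy'+vld')·vld
= rdy'·vld

rdy'·vld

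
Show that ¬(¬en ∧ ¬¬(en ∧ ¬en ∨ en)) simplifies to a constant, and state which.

True

¬(¬en ∧ ¬¬(en ∧ ¬en ∨ en))
= en ∨ ¬(en ∧ ¬en ∨ en)   — De Morgan
= en ∨ ¬en   — complement / identity
= True   — complement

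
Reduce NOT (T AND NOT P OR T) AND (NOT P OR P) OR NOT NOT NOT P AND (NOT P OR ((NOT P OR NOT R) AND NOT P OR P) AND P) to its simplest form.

NOT (T AND NOT P OR T) AND (NOT P OR P) OR NOT NOT NOT P AND (NOT P OR ((NOT P OR NOT R) AND NOT P OR P) AND P)
= NOT (T AND NOT P OR T) AND (NOT P OR P) OR NOT NOT NOT P AND (NOT P OR (NOT P OR P) AND P)   (absorption)
= NOT T AND (NOT P OR P) OR NOT NOT NOT P AND (NOT P OR (NOT P OR P) AND P)   (absorption)
= NOT T AND (NOT P OR P) OR NOT P AND (NOT P OR (NOT P OR P) AND P)   (double negation)
= NOT T AND (NOT P OR P) OR NOT P AND (NOT P OR P)   (complement / identity)
= NOT T AND (NOT P OR P) OR NOT P   (complement / identity)
= NOT T OR NOT P   (complement / identity)

NOT T OR NOT P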